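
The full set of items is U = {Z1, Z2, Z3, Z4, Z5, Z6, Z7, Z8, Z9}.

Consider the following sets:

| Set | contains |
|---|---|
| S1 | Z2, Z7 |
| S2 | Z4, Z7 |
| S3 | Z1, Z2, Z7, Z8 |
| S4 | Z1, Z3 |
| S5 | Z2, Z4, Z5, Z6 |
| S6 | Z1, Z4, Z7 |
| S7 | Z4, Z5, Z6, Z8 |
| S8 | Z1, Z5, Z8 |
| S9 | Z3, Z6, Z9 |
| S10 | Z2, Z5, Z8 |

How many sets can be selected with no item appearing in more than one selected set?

S2, S4, S10 are pairwise disjoint (S2={Z4,Z7}; S4={Z1,Z3}; S10={Z2,Z5,Z8}).
Every remaining set overlaps one of these, and no 4 of the listed sets are pairwise disjoint, so 3 is the maximum.

3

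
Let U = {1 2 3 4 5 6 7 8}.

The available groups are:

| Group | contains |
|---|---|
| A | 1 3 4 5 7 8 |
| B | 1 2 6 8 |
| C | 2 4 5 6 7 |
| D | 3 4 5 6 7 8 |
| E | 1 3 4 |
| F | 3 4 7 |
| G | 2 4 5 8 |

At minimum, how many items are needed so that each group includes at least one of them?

2

Take H = {1, 4}. Each listed group contains at least one of these, so H is a hitting set of size 2.
The groups B, F are pairwise disjoint, so any hitting set needs a separate item for each — at least 2. Hence 2 is optimal.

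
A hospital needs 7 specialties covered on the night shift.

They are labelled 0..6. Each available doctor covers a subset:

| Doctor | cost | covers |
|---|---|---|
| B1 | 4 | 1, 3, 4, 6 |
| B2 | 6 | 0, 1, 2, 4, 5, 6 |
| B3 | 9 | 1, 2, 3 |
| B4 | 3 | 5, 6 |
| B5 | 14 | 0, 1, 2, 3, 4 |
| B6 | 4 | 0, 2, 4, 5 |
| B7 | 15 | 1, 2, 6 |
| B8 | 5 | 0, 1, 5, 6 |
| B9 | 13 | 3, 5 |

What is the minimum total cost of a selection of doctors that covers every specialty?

8

B1, B6 together cover every specialty (B1 ∪ B6 = {0, 1, 2, 3, 4, 5, 6}); total cost 4 + 4 = 8.
No covering selection has total cost below 8.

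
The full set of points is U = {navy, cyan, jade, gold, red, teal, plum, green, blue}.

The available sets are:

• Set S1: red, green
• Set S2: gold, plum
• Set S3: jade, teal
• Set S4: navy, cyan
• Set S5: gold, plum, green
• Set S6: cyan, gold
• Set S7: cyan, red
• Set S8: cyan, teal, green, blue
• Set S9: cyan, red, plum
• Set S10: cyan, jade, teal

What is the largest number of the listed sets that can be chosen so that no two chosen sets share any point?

4

S1, S2, S3, S4 are pairwise disjoint (S1={red,green}; S2={gold,plum}; S3={jade,teal}; S4={navy,cyan}).
Every remaining set overlaps one of these, and no 5 of the listed sets are pairwise disjoint, so 4 is the maximum.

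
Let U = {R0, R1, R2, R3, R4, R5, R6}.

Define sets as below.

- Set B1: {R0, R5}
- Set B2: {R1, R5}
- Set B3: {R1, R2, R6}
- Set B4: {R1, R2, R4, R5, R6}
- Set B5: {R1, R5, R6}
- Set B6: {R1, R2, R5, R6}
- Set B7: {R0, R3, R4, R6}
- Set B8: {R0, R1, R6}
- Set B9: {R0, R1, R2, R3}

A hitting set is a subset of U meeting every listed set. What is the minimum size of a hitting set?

2

H = {R0, R1} meets every set (each contains at least one member of H), and |H| = 2.
The sets B2, B7 are pairwise disjoint, so any hitting set needs a separate element for each — at least 2. Hence 2 is optimal.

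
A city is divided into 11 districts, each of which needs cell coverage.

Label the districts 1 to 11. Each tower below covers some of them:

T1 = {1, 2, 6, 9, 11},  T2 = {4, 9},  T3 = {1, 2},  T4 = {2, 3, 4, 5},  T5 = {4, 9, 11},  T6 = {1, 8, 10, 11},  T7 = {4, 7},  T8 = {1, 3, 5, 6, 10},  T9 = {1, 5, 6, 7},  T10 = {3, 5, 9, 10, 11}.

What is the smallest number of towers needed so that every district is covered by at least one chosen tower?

4

Take {T1, T4, T6, T7}. Their union is {1, 2, 3, 4, 5, 6, 7, 8, 9, 10, 11}, which is all 11 districts.
No 3 of the 10 towers cover everything (all 120 combinations miss at least one district), so 4 is optimal.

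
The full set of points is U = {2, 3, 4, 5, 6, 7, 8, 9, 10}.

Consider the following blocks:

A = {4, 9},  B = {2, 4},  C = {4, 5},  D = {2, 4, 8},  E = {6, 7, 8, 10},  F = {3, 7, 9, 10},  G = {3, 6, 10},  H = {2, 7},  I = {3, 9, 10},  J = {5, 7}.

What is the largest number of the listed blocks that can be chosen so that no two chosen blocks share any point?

3

A, G, J are pairwise disjoint (A={4,9}; G={3,6,10}; J={5,7}).
Every remaining block overlaps one of these, and no 4 of the listed blocks are pairwise disjoint, so 3 is the maximum.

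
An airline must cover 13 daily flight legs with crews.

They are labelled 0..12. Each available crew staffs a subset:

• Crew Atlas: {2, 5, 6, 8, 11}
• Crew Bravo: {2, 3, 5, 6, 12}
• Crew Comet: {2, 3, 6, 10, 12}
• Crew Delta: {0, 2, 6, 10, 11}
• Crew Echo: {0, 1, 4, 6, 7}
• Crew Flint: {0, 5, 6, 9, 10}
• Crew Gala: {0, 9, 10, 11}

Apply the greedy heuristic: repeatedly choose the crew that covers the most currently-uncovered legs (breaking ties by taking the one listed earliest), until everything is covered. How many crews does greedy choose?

4

Greedy: pick Atlas (covers 5 new) → pick Echo (covers 4 new) → pick Comet (covers 3 new) → pick Flint (covers 1 new). Total picks: 4.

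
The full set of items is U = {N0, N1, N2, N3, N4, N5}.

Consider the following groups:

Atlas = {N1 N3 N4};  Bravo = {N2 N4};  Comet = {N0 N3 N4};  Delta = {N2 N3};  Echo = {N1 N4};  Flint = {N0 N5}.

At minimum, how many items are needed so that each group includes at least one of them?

H = {N0, N3, N4} meets every group (each contains at least one member of H), and |H| = 3.
The groups Delta, Echo, Flint are pairwise disjoint, so any hitting set needs a separate item for each — at least 3. Hence 3 is optimal.

3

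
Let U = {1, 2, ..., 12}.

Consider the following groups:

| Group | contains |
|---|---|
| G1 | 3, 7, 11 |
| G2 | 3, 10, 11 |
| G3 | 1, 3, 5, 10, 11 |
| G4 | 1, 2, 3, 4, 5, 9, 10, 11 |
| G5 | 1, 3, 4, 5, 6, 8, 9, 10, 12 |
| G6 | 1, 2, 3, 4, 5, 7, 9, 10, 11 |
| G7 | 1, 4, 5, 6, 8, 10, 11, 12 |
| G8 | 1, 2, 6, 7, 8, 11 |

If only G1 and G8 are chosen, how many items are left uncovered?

5

Union of G1, G8 = {1, 2, 3, 6, 7, 8, 11}.
Not covered: 4, 5, 9, 10, 12 — 5 items.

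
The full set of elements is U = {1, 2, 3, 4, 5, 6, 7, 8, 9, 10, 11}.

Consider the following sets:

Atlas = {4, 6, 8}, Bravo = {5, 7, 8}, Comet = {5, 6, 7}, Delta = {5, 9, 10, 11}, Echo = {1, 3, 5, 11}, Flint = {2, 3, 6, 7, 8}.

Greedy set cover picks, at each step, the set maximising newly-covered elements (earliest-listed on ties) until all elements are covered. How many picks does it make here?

Greedy: pick Flint (covers 5 new) → pick Delta (covers 4 new) → pick Atlas (covers 1 new) → pick Echo (covers 1 new). Total picks: 4.

4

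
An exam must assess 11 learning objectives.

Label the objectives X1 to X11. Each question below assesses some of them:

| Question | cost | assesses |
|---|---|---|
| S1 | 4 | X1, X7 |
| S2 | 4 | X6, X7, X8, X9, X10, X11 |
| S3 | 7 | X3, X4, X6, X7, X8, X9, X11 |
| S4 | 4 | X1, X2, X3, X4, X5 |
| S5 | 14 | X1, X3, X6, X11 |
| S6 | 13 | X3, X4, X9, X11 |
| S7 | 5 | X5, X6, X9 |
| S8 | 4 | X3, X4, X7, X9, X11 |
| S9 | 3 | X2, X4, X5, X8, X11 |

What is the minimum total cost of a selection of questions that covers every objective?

S2, S4 together cover every objective (S2 ∪ S4 = {X1, X2, X3, X4, X5, X6, X7, X8, X9, X10, X11}); total cost 4 + 4 = 8.
The greedy pick S9, S2, S4 costs 11; no covering selection beats 8.

8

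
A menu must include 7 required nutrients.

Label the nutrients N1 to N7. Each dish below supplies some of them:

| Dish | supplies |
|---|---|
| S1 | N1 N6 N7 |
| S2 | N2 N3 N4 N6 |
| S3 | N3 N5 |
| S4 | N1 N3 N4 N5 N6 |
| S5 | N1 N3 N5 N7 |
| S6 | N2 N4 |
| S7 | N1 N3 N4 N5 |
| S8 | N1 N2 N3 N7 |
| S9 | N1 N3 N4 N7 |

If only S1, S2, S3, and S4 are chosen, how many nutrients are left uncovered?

Union of S1, S2, S3, S4 = {N1, N2, N3, N4, N5, N6, N7} — that's every nutrient, so 0 are uncovered.

0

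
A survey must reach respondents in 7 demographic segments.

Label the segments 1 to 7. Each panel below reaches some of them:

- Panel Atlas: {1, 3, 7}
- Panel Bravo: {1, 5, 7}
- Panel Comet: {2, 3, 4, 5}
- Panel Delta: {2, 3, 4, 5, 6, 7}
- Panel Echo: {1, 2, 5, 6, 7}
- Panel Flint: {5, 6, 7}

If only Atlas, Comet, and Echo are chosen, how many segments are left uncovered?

Union of Atlas, Comet, Echo = {1, 2, 3, 4, 5, 6, 7} — that's every segment, so 0 are uncovered.

0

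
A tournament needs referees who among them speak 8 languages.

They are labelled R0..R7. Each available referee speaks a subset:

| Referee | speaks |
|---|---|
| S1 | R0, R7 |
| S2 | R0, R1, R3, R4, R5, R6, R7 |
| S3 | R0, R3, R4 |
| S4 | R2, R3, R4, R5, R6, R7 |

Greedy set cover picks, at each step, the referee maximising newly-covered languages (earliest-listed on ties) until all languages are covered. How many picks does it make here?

2

Greedy: pick S2 (covers 7 new) → pick S4 (covers 1 new). Total picks: 2.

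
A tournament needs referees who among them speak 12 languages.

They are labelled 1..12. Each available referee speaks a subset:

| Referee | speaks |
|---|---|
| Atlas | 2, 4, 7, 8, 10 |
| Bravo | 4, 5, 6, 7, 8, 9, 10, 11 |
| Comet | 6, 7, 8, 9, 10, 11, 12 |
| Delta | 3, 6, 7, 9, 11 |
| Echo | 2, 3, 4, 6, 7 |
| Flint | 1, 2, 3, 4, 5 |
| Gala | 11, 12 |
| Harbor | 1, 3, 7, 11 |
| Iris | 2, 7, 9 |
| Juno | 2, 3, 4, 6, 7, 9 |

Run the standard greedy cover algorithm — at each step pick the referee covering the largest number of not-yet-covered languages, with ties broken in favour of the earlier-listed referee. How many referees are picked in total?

3

Greedy: pick Bravo (covers 8 new) → pick Flint (covers 3 new) → pick Comet (covers 1 new). Total picks: 3.
(The true minimum cover uses only 2 referees, so greedy is not optimal here.)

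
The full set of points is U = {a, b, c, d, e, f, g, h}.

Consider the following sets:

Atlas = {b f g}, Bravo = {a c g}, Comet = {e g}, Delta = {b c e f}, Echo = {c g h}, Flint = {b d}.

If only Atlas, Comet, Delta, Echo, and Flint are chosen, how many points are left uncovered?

Union of Atlas, Comet, Delta, Echo, Flint = {b, c, d, e, f, g, h}.
Not covered: a — 1 point.

1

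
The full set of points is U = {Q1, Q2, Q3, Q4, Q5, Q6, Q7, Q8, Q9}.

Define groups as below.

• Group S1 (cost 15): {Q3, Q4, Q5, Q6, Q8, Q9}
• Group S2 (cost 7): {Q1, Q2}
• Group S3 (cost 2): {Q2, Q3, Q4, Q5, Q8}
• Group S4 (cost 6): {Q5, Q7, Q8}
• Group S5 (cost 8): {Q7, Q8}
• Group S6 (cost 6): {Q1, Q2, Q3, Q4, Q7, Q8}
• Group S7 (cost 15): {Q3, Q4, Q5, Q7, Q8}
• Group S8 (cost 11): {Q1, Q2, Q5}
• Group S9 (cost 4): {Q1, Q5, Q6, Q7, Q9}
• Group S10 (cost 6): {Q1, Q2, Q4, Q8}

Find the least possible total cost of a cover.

S3, S9 together cover every point (S3 ∪ S9 = {Q1, Q2, Q3, Q4, Q5, Q6, Q7, Q8, Q9}); total cost 2 + 4 = 6.
No covering selection has total cost below 6.

6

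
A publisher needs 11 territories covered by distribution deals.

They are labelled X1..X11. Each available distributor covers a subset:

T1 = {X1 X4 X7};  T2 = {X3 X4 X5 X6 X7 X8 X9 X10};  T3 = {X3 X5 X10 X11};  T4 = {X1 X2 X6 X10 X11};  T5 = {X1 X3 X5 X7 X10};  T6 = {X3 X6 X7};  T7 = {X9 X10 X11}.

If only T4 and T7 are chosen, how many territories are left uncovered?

Union of T4, T7 = {X1, X2, X6, X9, X10, X11}.
Not covered: X3, X4, X5, X7, X8 — 5 territories.

5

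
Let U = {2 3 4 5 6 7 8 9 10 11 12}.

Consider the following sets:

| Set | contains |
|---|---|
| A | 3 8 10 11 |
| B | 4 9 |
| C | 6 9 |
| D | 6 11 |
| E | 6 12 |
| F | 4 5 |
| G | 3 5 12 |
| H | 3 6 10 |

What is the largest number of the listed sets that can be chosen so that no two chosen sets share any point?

3

A, B, E are pairwise disjoint (A={3,8,10,11}; B={4,9}; E={6,12}).
Every remaining set overlaps one of these, and no 4 of the listed sets are pairwise disjoint, so 3 is the maximum.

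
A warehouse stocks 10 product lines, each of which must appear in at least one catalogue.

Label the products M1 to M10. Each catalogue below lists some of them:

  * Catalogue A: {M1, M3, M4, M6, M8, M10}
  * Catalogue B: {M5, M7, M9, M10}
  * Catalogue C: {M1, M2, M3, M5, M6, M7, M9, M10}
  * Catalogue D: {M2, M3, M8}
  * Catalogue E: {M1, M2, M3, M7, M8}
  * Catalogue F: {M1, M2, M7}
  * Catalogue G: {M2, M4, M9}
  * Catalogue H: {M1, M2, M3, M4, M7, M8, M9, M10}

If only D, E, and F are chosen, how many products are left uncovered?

Union of D, E, F = {M1, M2, M3, M7, M8}.
Not covered: M4, M5, M6, M9, M10 — 5 products.

5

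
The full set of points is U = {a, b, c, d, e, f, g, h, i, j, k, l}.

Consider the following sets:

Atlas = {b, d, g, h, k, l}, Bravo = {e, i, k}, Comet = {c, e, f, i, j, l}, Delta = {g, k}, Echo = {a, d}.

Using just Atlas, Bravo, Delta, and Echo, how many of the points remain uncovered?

3

Union of Atlas, Bravo, Delta, Echo = {a, b, d, e, g, h, i, k, l}.
Not covered: c, f, j — 3 points.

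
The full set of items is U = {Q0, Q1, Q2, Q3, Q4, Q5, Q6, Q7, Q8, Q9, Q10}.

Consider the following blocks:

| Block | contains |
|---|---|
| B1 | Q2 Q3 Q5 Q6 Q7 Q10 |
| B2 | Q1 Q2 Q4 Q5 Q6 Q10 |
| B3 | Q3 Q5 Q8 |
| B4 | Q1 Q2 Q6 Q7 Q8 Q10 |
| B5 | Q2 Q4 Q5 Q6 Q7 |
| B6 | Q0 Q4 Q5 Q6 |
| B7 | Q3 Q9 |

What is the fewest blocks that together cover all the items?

3

Take {B4, B6, B7}. Their union is {Q0, Q1, Q2, Q3, Q4, Q5, Q6, Q7, Q8, Q9, Q10}, which is all 11 items.
Only B6 contains Q0, so B6 is forced; the remaining 7 items need at least 2 more blocks (each remaining block adds at most 5) — so at least 3 blocks are needed, and 3 is optimal.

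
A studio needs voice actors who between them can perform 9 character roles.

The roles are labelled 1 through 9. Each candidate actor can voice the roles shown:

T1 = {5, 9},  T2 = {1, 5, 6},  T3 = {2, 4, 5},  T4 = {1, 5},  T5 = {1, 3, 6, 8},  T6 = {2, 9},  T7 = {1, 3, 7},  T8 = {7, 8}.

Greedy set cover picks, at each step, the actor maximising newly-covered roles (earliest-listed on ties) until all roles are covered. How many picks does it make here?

4

Greedy: pick T5 (covers 4 new) → pick T3 (covers 3 new) → pick T1 (covers 1 new) → pick T7 (covers 1 new). Total picks: 4.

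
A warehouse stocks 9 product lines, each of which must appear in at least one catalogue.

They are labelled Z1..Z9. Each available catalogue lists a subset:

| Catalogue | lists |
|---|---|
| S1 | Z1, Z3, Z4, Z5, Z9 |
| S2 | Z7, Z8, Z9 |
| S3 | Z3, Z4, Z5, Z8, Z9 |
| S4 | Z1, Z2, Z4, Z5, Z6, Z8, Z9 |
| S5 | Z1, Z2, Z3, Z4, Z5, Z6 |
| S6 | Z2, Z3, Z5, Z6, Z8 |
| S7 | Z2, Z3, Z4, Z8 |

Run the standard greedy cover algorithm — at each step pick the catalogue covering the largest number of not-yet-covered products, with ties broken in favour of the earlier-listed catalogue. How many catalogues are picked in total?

3

Greedy: pick S4 (covers 7 new) → pick S1 (covers 1 new) → pick S2 (covers 1 new). Total picks: 3.
(The true minimum cover uses only 2 catalogues, so greedy is not optimal here.)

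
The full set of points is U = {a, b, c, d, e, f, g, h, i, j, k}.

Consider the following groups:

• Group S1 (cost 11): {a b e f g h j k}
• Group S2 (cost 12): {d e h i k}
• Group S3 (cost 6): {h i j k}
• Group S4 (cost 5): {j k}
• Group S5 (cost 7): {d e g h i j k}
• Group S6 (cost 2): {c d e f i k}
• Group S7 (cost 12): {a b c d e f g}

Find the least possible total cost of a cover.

13

S1, S6 together cover every point (S1 ∪ S6 = {a, b, c, d, e, f, g, h, i, j, k}); total cost 11 + 2 = 13.
No covering selection has total cost below 13.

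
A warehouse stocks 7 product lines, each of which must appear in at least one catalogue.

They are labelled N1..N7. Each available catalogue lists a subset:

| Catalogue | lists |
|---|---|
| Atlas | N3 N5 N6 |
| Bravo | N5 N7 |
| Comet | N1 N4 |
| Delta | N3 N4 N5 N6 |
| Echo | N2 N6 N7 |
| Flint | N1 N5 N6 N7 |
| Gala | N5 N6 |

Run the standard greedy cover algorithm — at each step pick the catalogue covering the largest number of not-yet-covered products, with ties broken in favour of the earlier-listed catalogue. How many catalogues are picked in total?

3

Greedy: pick Delta (covers 4 new) → pick Echo (covers 2 new) → pick Comet (covers 1 new). Total picks: 3.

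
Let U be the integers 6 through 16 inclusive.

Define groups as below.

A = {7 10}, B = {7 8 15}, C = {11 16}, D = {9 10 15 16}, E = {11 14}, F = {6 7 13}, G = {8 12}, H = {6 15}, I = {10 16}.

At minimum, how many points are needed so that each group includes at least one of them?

T = {6, 8, 10, 11} meets every group (each contains at least one member of T), and |T| = 4.
The groups E, G, H, I are pairwise disjoint, so any hitting set needs a separate point for each — at least 4. Hence 4 is optimal.

4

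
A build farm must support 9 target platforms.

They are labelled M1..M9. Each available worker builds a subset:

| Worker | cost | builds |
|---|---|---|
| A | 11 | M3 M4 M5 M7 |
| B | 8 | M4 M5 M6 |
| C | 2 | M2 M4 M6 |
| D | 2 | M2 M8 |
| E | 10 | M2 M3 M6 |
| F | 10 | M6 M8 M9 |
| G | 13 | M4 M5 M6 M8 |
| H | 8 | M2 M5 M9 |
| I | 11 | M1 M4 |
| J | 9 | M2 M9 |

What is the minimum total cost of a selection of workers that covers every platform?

34

A, C, D, H, I together cover every platform (A ∪ C ∪ D ∪ H ∪ I = {M1, M2, M3, M4, M5, M6, M7, M8, M9}); total cost 11 + 2 + 2 + 8 + 11 = 34.
No covering selection has total cost below 34.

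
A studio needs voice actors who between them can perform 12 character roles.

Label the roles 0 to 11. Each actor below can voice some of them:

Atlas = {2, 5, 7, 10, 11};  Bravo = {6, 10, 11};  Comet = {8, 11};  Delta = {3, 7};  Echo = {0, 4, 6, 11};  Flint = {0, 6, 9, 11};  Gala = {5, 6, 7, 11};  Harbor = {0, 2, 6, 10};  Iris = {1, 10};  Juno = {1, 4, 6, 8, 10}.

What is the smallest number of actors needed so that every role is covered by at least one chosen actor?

4

Take {Atlas, Delta, Flint, Juno}. Their union is {0, 1, 2, 3, 4, 5, 6, 7, 8, 9, 10, 11}, which is all 12 roles.
No 3 of the 10 actors cover everything (all 120 combinations miss at least one role), so 4 is optimal.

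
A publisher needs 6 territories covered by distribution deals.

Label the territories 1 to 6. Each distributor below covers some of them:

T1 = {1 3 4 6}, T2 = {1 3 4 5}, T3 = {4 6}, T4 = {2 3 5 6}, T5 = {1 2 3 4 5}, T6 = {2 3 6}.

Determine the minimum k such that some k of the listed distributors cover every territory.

T1 and T4 together: T1 ∪ T4 = {1, 2, 3, 4, 5, 6} — every territory is covered.
No single distributor has all 6 territories (the largest, T5, has 5), so 2 is optimal.

2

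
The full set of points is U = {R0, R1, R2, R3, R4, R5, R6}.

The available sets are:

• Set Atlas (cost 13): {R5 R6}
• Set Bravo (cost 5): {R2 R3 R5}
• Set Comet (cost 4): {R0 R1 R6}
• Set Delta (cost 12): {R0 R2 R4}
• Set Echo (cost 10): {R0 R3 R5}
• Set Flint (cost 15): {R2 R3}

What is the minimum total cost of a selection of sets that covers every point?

Bravo, Comet, Delta together cover every point (Bravo ∪ Comet ∪ Delta = {R0, R1, R2, R3, R4, R5, R6}); total cost 5 + 4 + 12 = 21.
No covering selection has total cost below 21.

21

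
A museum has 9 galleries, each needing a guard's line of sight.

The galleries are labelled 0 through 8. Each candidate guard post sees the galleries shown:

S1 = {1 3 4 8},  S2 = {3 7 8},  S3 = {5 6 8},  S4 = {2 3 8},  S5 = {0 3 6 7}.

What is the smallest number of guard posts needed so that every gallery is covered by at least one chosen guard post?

Take {S1, S3, S4, S5}. Their union is {0, 1, 2, 3, 4, 5, 6, 7, 8}, which is all 9 galleries.
No 3 of the 5 guard posts cover everything (all 10 combinations miss at least one gallery), so 4 is optimal.

4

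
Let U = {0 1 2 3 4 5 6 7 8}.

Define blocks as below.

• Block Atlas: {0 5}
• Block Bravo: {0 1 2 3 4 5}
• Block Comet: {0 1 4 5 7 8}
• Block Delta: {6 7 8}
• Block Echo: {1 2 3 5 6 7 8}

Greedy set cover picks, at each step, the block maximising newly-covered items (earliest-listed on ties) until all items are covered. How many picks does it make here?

2

Greedy: pick Echo (covers 7 new) → pick Bravo (covers 2 new). Total picks: 2.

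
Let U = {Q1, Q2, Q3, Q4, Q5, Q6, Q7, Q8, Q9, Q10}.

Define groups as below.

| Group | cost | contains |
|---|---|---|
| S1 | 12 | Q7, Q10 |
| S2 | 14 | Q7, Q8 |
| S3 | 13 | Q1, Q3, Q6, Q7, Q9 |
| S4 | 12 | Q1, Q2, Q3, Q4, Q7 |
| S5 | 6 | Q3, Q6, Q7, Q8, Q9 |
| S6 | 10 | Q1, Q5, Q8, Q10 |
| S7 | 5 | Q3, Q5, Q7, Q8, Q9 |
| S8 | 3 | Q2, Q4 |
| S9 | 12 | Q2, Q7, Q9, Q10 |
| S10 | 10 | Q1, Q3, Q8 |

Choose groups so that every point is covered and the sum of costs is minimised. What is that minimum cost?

19

S5, S6, S8 together cover every point (S5 ∪ S6 ∪ S8 = {Q1, Q2, Q3, Q4, Q5, Q6, Q7, Q8, Q9, Q10}); total cost 6 + 10 + 3 = 19.
The greedy pick S7, S8, S6, S5 costs 24; no covering selection beats 19.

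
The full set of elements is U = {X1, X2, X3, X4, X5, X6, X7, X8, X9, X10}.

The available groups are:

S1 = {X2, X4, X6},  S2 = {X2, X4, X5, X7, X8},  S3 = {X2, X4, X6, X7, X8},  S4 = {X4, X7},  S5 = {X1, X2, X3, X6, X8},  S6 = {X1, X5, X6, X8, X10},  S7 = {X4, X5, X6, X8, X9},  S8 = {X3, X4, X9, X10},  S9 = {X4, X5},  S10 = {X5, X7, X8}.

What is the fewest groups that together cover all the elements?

Take {S5, S8, S10}. Their union is {X1, X2, X3, X4, X5, X6, X7, X8, X9, X10}, which is all 10 elements.
No 2 of the 10 groups cover everything (all 45 combinations miss at least one element), so 3 is optimal.

3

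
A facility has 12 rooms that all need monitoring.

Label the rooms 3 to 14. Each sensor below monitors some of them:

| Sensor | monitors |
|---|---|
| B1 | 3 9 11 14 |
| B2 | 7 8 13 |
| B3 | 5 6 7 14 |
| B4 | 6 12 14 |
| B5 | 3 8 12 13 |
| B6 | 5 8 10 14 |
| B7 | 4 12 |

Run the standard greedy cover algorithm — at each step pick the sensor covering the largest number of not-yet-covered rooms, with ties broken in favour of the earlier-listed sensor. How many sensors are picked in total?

Greedy: pick B1 (covers 4 new) → pick B2 (covers 3 new) → pick B3 (covers 2 new) → pick B7 (covers 2 new) → pick B6 (covers 1 new). Total picks: 5.

5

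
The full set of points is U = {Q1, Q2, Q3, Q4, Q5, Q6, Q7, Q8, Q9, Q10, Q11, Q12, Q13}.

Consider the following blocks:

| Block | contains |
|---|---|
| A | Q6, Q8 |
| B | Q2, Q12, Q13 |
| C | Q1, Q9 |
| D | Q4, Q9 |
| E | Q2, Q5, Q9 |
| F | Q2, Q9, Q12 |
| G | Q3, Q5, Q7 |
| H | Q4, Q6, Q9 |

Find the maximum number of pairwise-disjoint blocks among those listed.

4

A, B, C, G are pairwise disjoint (A={Q6,Q8}; B={Q2,Q12,Q13}; C={Q1,Q9}; G={Q3,Q5,Q7}).
Every remaining block overlaps one of these, and no 5 of the listed blocks are pairwise disjoint, so 4 is the maximum.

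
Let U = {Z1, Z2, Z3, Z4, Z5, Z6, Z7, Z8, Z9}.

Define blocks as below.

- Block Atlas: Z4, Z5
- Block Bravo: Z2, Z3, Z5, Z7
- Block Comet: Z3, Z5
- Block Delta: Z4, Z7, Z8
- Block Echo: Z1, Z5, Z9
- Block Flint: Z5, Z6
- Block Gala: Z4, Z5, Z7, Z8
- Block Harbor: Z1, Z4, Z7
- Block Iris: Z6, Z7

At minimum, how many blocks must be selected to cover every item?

4

Bravo and Delta and Echo and Iris together: Bravo ∪ Delta ∪ Echo ∪ Iris = {Z1, Z2, Z3, Z4, Z5, Z6, Z7, Z8, Z9} — every item is covered.
Only Bravo contains Z2, so Bravo is forced; the remaining 5 items need at least 3 more blocks (each remaining block adds at most 2) — so at least 4 blocks are needed, and 4 is optimal.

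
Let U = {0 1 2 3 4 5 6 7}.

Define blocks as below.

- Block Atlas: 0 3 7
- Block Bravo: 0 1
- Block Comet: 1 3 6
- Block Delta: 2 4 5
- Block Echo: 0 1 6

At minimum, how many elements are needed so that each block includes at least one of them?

3

Take H = {1, 3, 5}. Each listed block contains at least one of these, so H is a hitting set of size 3.
No choice of 2 elements meets every block, so 3 is the minimum.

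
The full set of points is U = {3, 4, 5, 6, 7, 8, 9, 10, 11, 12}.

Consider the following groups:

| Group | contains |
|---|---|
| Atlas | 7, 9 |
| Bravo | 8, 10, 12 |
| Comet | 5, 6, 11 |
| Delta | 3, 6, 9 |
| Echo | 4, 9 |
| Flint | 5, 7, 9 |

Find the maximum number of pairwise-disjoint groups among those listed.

3

Bravo, Comet, Echo are pairwise disjoint (Bravo={8,10,12}; Comet={5,6,11}; Echo={4,9}).
Every remaining group overlaps one of these, and no 4 of the listed groups are pairwise disjoint, so 3 is the maximum.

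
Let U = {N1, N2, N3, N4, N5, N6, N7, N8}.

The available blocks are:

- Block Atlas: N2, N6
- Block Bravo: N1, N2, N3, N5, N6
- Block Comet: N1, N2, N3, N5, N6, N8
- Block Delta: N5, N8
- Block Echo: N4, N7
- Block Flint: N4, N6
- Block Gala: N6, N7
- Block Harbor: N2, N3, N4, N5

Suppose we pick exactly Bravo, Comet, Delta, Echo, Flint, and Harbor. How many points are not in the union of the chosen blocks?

Union of Bravo, Comet, Delta, Echo, Flint, Harbor = {N1, N2, N3, N4, N5, N6, N7, N8} — that's every point, so 0 are uncovered.

0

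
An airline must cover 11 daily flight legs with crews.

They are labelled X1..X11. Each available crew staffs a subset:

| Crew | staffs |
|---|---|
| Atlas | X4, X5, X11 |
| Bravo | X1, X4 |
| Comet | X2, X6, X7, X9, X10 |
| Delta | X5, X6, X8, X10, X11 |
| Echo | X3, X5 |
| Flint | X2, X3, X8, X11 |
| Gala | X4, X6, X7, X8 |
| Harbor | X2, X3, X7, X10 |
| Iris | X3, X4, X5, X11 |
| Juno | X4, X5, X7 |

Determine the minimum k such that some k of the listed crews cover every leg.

4

Take {Bravo, Comet, Delta, Echo}. Their union is {X1, X2, X3, X4, X5, X6, X7, X8, X9, X10, X11}, which is all 11 legs.
No 3 of the 10 crews cover everything (all 120 combinations miss at least one leg), so 4 is optimal.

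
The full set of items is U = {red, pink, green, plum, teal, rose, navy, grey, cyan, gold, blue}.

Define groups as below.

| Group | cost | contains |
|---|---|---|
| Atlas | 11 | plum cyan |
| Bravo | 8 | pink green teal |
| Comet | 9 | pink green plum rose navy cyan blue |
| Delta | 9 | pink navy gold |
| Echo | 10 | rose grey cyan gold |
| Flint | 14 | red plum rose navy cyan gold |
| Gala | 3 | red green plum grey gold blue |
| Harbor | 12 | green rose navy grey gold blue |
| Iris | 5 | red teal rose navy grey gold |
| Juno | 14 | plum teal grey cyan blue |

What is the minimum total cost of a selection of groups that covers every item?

Comet, Iris together cover every item (Comet ∪ Iris = {red, pink, green, plum, teal, rose, navy, grey, cyan, gold, blue}); total cost 9 + 5 = 14.
The greedy pick Gala, Iris, Comet costs 17; no covering selection beats 14.

14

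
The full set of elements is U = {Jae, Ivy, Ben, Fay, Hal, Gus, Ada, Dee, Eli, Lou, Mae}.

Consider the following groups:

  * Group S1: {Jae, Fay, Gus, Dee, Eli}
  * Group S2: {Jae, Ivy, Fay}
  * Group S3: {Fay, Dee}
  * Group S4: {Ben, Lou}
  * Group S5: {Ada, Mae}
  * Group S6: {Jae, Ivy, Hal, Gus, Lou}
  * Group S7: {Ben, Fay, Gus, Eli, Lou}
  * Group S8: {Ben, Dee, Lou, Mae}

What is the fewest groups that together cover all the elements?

4

S1 and S4 and S5 and S6 together: S1 ∪ S4 ∪ S5 ∪ S6 = {Jae, Ivy, Ben, Fay, Hal, Gus, Ada, Dee, Eli, Lou, Mae} — every element is covered.
No 3 of the 8 groups cover everything (all 56 combinations miss at least one element), so 4 is optimal.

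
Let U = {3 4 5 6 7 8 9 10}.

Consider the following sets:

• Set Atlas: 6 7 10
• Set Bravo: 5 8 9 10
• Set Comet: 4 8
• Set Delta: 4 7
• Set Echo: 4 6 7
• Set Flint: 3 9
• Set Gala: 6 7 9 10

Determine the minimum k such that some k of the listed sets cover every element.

Bravo, Echo, and Flint cover everything between them: the union {3, 4, 5, 6, 7, 8, 9, 10} is all of U.
Only Flint contains 3, so Flint is forced; the remaining 6 elements need at least 2 more sets (each remaining set adds at most 3) — so at least 3 sets are needed, and 3 is optimal.

3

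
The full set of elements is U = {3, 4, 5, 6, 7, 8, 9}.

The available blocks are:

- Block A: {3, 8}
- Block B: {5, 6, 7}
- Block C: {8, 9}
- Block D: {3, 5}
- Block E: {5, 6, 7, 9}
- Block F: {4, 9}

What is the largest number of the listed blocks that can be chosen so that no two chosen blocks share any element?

A, B, F are pairwise disjoint (A={3,8}; B={5,6,7}; F={4,9}).
Every remaining block overlaps one of these, and no 4 of the listed blocks are pairwise disjoint, so 3 is the maximum.

3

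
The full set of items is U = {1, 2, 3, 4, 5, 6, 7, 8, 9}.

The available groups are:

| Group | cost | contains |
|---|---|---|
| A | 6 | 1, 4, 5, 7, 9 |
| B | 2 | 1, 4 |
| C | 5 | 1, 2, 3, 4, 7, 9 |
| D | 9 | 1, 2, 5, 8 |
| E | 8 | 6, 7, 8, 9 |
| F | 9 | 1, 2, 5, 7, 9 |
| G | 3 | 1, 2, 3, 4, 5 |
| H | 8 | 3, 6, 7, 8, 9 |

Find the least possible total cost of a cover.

G, H together cover every item (G ∪ H = {1, 2, 3, 4, 5, 6, 7, 8, 9}); total cost 3 + 8 = 11.
No covering selection has total cost below 11.

11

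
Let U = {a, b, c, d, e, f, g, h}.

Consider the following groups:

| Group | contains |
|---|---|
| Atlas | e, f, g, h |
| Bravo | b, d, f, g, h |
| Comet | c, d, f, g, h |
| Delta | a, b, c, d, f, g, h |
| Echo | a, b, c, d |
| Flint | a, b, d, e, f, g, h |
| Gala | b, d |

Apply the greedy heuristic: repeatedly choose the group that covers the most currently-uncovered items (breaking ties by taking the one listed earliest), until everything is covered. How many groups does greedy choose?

Greedy: pick Delta (covers 7 new) → pick Atlas (covers 1 new). Total picks: 2.

2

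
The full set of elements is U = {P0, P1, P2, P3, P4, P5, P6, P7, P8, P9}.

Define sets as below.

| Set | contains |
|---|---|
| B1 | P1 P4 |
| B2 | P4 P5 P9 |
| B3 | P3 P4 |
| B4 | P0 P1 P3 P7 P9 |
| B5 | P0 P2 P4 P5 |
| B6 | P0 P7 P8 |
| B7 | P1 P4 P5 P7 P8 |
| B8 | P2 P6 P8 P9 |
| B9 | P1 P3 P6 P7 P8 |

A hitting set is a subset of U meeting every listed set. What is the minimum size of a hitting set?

Take H = {P0, P4, P6}. Each listed set contains at least one of these, so H is a hitting set of size 3.
No choice of 2 elements meets every set, so 3 is the minimum.

3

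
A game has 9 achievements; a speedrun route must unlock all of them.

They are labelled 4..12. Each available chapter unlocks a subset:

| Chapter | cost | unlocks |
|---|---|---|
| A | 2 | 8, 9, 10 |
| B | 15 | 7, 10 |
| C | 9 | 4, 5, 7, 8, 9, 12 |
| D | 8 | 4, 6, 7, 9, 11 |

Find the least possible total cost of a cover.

A, C, D together cover every achievement (A ∪ C ∪ D = {4, 5, 6, 7, 8, 9, 10, 11, 12}); total cost 2 + 9 + 8 = 19.
No covering selection has total cost below 19.

19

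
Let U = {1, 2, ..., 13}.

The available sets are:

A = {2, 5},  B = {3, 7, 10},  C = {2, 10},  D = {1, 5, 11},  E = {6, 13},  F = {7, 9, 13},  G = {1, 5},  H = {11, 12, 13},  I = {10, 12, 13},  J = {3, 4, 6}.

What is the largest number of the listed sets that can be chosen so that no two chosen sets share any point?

4

C, G, H, J are pairwise disjoint (C={2,10}; G={1,5}; H={11,12,13}; J={3,4,6}).
Every remaining set overlaps one of these, and no 5 of the listed sets are pairwise disjoint, so 4 is the maximum.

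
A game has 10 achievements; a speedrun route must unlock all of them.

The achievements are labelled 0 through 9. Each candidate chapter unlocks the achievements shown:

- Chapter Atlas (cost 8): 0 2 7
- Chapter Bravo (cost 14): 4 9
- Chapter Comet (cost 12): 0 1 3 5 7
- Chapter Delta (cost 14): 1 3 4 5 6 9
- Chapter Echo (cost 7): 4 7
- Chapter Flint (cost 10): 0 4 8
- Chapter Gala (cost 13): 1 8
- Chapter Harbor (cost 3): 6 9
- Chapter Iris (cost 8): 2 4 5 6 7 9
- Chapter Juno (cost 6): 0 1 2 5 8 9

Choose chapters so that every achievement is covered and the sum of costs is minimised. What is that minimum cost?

Comet, Iris, Juno together cover every achievement (Comet ∪ Iris ∪ Juno = {0, 1, 2, 3, 4, 5, 6, 7, 8, 9}); total cost 12 + 8 + 6 = 26.
No covering selection has total cost below 26.

26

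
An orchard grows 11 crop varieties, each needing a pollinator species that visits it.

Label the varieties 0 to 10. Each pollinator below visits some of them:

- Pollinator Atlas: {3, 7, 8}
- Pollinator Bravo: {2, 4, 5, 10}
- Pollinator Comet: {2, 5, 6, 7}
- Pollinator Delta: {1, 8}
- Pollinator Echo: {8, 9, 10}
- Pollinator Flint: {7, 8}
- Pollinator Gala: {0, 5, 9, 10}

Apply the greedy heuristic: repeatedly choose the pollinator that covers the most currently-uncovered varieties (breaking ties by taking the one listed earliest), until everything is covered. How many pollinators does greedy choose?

Greedy: pick Bravo (covers 4 new) → pick Atlas (covers 3 new) → pick Gala (covers 2 new) → pick Comet (covers 1 new) → pick Delta (covers 1 new). Total picks: 5.

5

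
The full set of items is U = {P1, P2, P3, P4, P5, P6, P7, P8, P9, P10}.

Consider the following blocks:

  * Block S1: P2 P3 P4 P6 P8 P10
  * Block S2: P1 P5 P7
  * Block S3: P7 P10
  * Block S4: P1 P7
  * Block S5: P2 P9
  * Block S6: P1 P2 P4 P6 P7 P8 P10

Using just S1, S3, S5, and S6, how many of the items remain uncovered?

1

Union of S1, S3, S5, S6 = {P1, P2, P3, P4, P6, P7, P8, P9, P10}.
Not covered: P5 — 1 item.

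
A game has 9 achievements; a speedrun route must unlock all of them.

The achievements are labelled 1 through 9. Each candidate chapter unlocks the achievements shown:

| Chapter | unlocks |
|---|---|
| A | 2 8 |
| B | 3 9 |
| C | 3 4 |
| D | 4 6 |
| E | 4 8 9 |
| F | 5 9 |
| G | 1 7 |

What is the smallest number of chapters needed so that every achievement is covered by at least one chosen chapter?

5

A and C and D and F and G together: A ∪ C ∪ D ∪ F ∪ G = {1, 2, 3, 4, 5, 6, 7, 8, 9} — every achievement is covered.
Only A contains 2, so A is forced; the remaining 7 achievements need at least 4 more chapters (each remaining chapter adds at most 2) — so at least 5 chapters are needed, and 5 is optimal.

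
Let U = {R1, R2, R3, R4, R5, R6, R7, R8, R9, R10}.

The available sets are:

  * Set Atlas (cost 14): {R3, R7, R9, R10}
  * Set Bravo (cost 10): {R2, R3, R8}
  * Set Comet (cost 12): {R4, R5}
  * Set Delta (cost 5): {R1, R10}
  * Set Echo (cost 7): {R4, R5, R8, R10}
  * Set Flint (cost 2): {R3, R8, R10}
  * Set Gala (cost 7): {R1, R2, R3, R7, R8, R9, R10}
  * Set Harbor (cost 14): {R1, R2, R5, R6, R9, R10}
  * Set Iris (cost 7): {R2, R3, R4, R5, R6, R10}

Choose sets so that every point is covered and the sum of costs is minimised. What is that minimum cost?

Gala, Iris together cover every point (Gala ∪ Iris = {R1, R2, R3, R4, R5, R6, R7, R8, R9, R10}); total cost 7 + 7 = 14.
The greedy pick Flint, Gala, Iris costs 16; no covering selection beats 14.

14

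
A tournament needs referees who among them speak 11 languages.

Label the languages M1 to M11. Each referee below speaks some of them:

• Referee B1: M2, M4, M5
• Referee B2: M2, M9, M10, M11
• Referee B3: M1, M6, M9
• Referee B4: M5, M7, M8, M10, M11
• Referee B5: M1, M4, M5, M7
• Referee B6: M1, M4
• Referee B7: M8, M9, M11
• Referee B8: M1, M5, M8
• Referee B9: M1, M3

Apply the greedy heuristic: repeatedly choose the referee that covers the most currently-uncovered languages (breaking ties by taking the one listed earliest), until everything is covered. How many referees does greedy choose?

Greedy: pick B4 (covers 5 new) → pick B3 (covers 3 new) → pick B1 (covers 2 new) → pick B9 (covers 1 new). Total picks: 4.

4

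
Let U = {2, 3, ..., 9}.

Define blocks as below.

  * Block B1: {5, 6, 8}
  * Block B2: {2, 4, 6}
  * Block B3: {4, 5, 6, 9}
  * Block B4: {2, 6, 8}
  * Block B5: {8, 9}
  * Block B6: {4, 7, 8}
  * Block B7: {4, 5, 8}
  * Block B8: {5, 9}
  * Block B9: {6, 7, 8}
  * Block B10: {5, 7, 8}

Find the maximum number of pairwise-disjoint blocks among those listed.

B2, B8 are pairwise disjoint (B2={2,4,6}; B8={5,9}).
Every remaining block overlaps one of these, and no 3 of the listed blocks are pairwise disjoint, so 2 is the maximum.

2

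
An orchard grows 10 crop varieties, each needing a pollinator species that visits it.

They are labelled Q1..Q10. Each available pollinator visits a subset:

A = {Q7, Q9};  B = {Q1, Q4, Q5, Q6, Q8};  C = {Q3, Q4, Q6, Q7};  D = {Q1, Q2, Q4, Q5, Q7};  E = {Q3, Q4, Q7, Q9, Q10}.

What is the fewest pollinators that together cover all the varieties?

3

Take {B, D, E}. Their union is {Q1, Q2, Q3, Q4, Q5, Q6, Q7, Q8, Q9, Q10}, which is all 10 varieties.
Only D contains Q2, so D is forced; the remaining 5 varieties need at least 2 more pollinators (each remaining pollinator adds at most 3) — so at least 3 pollinators are needed, and 3 is optimal.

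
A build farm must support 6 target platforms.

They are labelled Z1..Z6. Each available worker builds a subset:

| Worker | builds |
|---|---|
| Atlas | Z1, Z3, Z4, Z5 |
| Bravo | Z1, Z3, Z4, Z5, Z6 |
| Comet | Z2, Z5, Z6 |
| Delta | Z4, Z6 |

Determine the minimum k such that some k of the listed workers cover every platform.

2

Take {Bravo, Comet}. Their union is {Z1, Z2, Z3, Z4, Z5, Z6}, which is all 6 platforms.
No single worker has all 6 platforms (the largest, Bravo, has 5), so 2 is optimal.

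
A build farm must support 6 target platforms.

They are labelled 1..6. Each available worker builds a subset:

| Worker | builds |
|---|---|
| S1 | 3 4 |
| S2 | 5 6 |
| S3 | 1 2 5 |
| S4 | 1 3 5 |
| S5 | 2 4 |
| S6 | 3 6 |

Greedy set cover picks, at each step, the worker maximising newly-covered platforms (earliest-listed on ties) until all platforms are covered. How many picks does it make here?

3

Greedy: pick S3 (covers 3 new) → pick S1 (covers 2 new) → pick S2 (covers 1 new). Total picks: 3.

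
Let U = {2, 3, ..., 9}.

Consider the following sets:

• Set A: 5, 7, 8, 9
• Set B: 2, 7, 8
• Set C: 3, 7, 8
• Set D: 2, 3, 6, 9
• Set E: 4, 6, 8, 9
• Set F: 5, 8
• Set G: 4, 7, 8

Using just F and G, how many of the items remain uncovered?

Union of F, G = {4, 5, 7, 8}.
Not covered: 2, 3, 6, 9 — 4 items.

4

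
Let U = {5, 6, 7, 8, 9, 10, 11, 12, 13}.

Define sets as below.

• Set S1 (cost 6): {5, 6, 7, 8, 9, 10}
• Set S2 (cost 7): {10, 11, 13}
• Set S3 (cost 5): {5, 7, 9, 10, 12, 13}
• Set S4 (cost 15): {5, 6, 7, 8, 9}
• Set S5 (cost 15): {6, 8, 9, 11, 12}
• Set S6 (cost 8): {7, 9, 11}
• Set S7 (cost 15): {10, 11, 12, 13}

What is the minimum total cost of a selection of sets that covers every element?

S1, S2, S3 together cover every element (S1 ∪ S2 ∪ S3 = {5, 6, 7, 8, 9, 10, 11, 12, 13}); total cost 6 + 7 + 5 = 18.
No covering selection has total cost below 18.

18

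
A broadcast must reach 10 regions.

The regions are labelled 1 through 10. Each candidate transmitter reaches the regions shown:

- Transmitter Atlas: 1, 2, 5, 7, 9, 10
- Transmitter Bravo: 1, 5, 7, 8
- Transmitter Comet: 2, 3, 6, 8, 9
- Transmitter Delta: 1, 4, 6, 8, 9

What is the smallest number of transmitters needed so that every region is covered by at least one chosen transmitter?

3

Atlas and Comet and Delta together: Atlas ∪ Comet ∪ Delta = {1, 2, 3, 4, 5, 6, 7, 8, 9, 10} — every region is covered.
Only Comet contains 3, so Comet is forced; the remaining 5 regions need at least 2 more transmitters (each remaining transmitter adds at most 4) — so at least 3 transmitters are needed, and 3 is optimal.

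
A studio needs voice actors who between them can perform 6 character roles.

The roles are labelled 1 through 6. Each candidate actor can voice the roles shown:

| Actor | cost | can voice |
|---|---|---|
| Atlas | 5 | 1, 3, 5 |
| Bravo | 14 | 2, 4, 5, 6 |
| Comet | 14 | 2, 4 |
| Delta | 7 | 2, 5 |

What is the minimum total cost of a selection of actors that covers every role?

Atlas, Bravo together cover every role (Atlas ∪ Bravo = {1, 2, 3, 4, 5, 6}); total cost 5 + 14 = 19.
No covering selection has total cost below 19.

19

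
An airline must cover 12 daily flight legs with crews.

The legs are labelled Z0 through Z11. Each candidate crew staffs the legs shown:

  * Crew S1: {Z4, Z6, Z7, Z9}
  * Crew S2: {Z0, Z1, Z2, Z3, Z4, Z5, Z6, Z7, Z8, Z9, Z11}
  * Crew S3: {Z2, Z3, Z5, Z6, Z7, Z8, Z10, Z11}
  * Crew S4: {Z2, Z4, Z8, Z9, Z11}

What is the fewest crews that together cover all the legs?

2

Take {S2, S3}. Their union is {Z0, Z1, Z2, Z3, Z4, Z5, Z6, Z7, Z8, Z9, Z10, Z11}, which is all 12 legs.
No single crew has all 12 legs (the largest, S2, has 11), so 2 is optimal.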